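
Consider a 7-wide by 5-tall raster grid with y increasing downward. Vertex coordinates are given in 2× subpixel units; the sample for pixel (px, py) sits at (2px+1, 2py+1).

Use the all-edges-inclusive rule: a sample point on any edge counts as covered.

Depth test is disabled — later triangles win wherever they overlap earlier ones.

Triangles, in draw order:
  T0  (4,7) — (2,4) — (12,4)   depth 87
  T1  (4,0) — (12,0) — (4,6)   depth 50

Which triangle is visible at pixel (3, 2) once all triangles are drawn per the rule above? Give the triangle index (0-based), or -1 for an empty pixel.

T0:
  2·area = 30
  edge (4, 7)→(2, 4): d=(-2,-3) inclusive
  edge (2, 4)→(12, 4): d=(10,0) inclusive
  edge (12, 4)→(4, 7): d=(-8,3) inclusive
    (1,2)@(3, 5): e=[1,10,19] → █
    (2,2)@(5, 5): e=[7,10,13] → █
    (3,2)@(7, 5): e=[13,10,7] → █
    (4,2)@(9, 5): e=[19,10,1] → █
    (5,2)@(11, 5): e=[25,10,-5] → ·
    (1,3)@(3, 7): e=[-3,30,3] → ·
    (2,3)@(5, 7): e=[3,30,-3] → ·
    (3,3)@(7, 7): e=[9,30,-9] → ·
    (4,3)@(9, 7): e=[15,30,-15] → ·
  covered (4 px):
    · · · · · · ·
    · · · · · · ·
    · █ █ █ █ · ·
    · · · · · · ·
    · · · · · · ·
T1:
  2·area = 48
  edge (4, 0)→(12, 0): d=(8,0) inclusive
  edge (12, 0)→(4, 6): d=(-8,6) inclusive
  edge (4, 6)→(4, 0): d=(0,-6) inclusive
    (2,0)@(5, 1): e=[8,34,6] → █
    (3,0)@(7, 1): e=[8,22,18] → █
    (4,0)@(9, 1): e=[8,10,30] → █
    (5,0)@(11, 1): e=[8,-2,42] → ·
    (2,1)@(5, 3): e=[24,18,6] → █
    (4,1)@(9, 3): e=[24,-6,30] → ·
    (2,2)@(5, 5): e=[40,2,6] → █
    (3,2)@(7, 5): e=[40,-10,18] → ·
    (2,3)@(5, 7): e=[56,-14,6] → ·
  covered (6 px):
    · · █ █ █ · ·
    · · █ █ · · ·
    · · █ · · · ·
    · · · · · · ·
    · · · · · · ·

Z-buffer (winner per pixel, '.' = empty):
  . . 1 1 1 . .
  . . 1 1 . . .
  . 0 1 0 0 . .
  . . . . . . .
  . . . . . . .

Result: 0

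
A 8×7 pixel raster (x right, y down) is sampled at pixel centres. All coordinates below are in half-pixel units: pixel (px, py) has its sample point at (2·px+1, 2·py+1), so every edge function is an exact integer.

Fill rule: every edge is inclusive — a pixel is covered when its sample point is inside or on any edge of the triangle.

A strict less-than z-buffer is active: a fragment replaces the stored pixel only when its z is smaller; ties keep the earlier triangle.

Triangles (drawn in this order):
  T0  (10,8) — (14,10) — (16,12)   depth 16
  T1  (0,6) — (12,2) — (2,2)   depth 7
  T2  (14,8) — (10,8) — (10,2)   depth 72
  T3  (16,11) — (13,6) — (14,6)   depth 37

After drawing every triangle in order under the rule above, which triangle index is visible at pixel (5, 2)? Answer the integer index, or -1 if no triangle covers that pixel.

T0:
  2·area = 4
  edge (10, 8)→(14, 10): d=(4,2) inclusive
  edge (14, 10)→(16, 12): d=(2,2) inclusive
  edge (16, 12)→(10, 8): d=(-6,-4) inclusive
    (2,0)@(5, 1): e=[-18,0,22] → ·  [on edge]
    (3,1)@(7, 3): e=[-14,0,18] → ·  [on edge]
    (4,2)@(9, 5): e=[-10,0,14] → ·  [on edge]
    (5,3)@(11, 7): e=[-6,0,10] → ·  [on edge]
    (6,4)@(13, 9): e=[-2,0,6] → ·  [on edge]
    (7,5)@(15, 11): e=[2,0,2] → █  [on edge]
    (7,6)@(15, 13): e=[10,4,-10] → ·
  covered (1 px):
    · · · · · · · ·
    · · · · · · · ·
    · · · · · · · ·
    · · · · · · · ·
    · · · · · · · ·
    · · · · · · · █
    · · · · · · · ·
T1:
  2·area = 40  (B↔C swapped to make it positive)
  edge (0, 6)→(2, 2): d=(2,-4) inclusive
  edge (2, 2)→(12, 2): d=(10,0) inclusive
  edge (12, 2)→(0, 6): d=(-12,4) inclusive
    (7,0)@(15, 1): e=[50,-10,0] → ·  [on edge]
    (1,1)@(3, 3): e=[6,10,24] → █
    (2,1)@(5, 3): e=[14,10,16] → █
    (3,1)@(7, 3): e=[22,10,8] → █
    (4,1)@(9, 3): e=[30,10,0] → █  [on edge]
    (5,1)@(11, 3): e=[38,10,-8] → ·
    (0,2)@(1, 5): e=[2,30,8] → █
    (1,2)@(3, 5): e=[10,30,0] → █  [on edge]
    (2,2)@(5, 5): e=[18,30,-8] → ·
    (3,2)@(7, 5): e=[26,30,-16] → ·
    (4,2)@(9, 5): e=[34,30,-24] → ·
    (0,3)@(1, 7): e=[6,50,-16] → ·
  covered (6 px):
    · · · · · · · ·
    · █ █ █ █ · · ·
    █ █ · · · · · ·
    · · · · · · · ·
    · · · · · · · ·
    · · · · · · · ·
    · · · · · · · ·
T2:
  2·area = 24
  edge (14, 8)→(10, 8): d=(-4,0) inclusive
  edge (10, 8)→(10, 2): d=(0,-6) inclusive
  edge (10, 2)→(14, 8): d=(4,6) inclusive
    (5,2)@(11, 5): e=[12,6,6] → █
    (6,2)@(13, 5): e=[12,18,-6] → ·
    (5,3)@(11, 7): e=[4,6,14] → █
    (6,3)@(13, 7): e=[4,18,2] → █
    (7,3)@(15, 7): e=[4,30,-10] → ·
    (5,4)@(11, 9): e=[-4,6,22] → ·
    (6,4)@(13, 9): e=[-4,18,10] → ·
  covered (3 px):
    · · · · · · · ·
    · · · · · · · ·
    · · · · · █ · ·
    · · · · · █ █ ·
    · · · · · · · ·
    · · · · · · · ·
    · · · · · · · ·
T3:
  2·area = 5
  edge (16, 11)→(13, 6): d=(-3,-5) inclusive
  edge (13, 6)→(14, 6): d=(1,0) inclusive
  edge (14, 6)→(16, 11): d=(2,5) inclusive
    (7,4)@(15, 9): e=[1,3,1] → █
    (7,5)@(15, 11): e=[-5,5,5] → ·
  covered (1 px):
    · · · · · · · ·
    · · · · · · · ·
    · · · · · · · ·
    · · · · · · · ·
    · · · · · · · █
    · · · · · · · ·
    · · · · · · · ·

Z-buffer (winner per pixel, '.' = empty):
  . . . . . . . .
  . 1 1 1 1 . . .
  1 1 . . . 2 . .
  . . . . . 2 2 .
  . . . . . . . 3
  . . . . . . . 0
  . . . . . . . .

Final: 2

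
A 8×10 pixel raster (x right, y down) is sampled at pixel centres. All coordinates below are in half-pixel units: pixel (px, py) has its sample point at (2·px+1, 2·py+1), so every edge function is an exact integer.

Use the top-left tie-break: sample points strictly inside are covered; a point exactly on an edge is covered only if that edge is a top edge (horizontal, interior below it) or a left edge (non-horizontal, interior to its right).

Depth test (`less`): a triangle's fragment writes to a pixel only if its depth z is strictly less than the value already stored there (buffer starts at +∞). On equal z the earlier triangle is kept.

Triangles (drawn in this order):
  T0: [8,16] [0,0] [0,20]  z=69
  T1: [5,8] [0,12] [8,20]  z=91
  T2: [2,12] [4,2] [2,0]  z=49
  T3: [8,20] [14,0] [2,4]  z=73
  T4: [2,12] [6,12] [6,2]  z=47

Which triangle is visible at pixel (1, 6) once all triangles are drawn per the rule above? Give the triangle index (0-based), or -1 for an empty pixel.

T0:
  2·area = 160  (B↔C swapped to make it positive)
  edge (8, 16)→(0, 20): d=(-8,4) right/bottom  bias=-1
  edge (0, 20)→(0, 0): d=(0,-20) top-left  bias=+0
  edge (0, 0)→(8, 16): d=(8,16) right/bottom  bias=-1
    (0,1)@(1, 3): e=[132,20,8] → #
    (1,1)@(3, 3): e=[124,60,-24] → ·
    (0,2)@(1, 5): e=[116,20,24] → #
    (1,2)@(3, 5): e=[108,60,-8] → ·
    (0,3)@(1, 7): e=[100,20,40] → #
    (1,3)@(3, 7): e=[92,60,8] → #
    (2,3)@(5, 7): e=[84,100,-24] → ·
    (0,4)@(1, 9): e=[84,20,56] → #
    (2,4)@(5, 9): e=[68,100,-8] → ·
    (0,5)@(1, 11): e=[68,20,72] → #
    (2,5)@(5, 11): e=[52,100,8] → #
    (3,5)@(7, 11): e=[44,140,-24] → ·
  covered (20 px):
    · · · · · · · ·
    # · · · · · · ·
    # · · · · · · ·
    # # · · · · · ·
    # # · · · · · ·
    # # # · · · · ·
    # # # · · · · ·
    # # # # · · · ·
    # # # · · · · ·
    # · · · · · · ·
T1:
  2·area = 72  (B↔C swapped to make it positive)
  edge (5, 8)→(8, 20): d=(3,12) right/bottom  bias=-1
  edge (8, 20)→(0, 12): d=(-8,-8) top-left  bias=+0
  edge (0, 12)→(5, 8): d=(5,-4) top-left  bias=+0
    (2,4)@(5, 9): e=[3,64,5] → #
    (3,4)@(7, 9): e=[-21,80,13] → ·
    (1,5)@(3, 11): e=[33,32,7] → #
    (3,5)@(7, 11): e=[-15,64,23] → ·
    (0,6)@(1, 13): e=[63,0,9] → #  [on edge]
    (3,6)@(7, 13): e=[-9,48,33] → ·
    (0,7)@(1, 15): e=[69,-16,19] → ·
    (1,7)@(3, 15): e=[45,0,27] → #  [on edge]
    (3,7)@(7, 15): e=[-3,32,43] → ·
    (1,8)@(3, 17): e=[51,-16,37] → ·
    (2,8)@(5, 17): e=[27,0,45] → #  [on edge]
    (3,8)@(7, 17): e=[3,16,53] → #
    (3,9)@(7, 19): e=[9,0,63] → #  [on edge]
  covered (11 px):
    · · · · · · · ·
    · · · · · · · ·
    · · · · · · · ·
    · · · · · · · ·
    · · # · · · · ·
    · # # · · · · ·
    # # # · · · · ·
    · # # · · · · ·
    · · # # · · · ·
    · · · # · · · ·
T2:
  2·area = 24  (B↔C swapped to make it positive)
  edge (2, 12)→(2, 0): d=(0,-12) top-left  bias=+0
  edge (2, 0)→(4, 2): d=(2,2) right/bottom  bias=-1
  edge (4, 2)→(2, 12): d=(-2,10) right/bottom  bias=-1
    (1,0)@(3, 1): e=[12,0,12] → ·  [on edge]
    (1,1)@(3, 3): e=[12,4,8] → #
    (2,1)@(5, 3): e=[36,0,-12] → ·  [on edge]
    (1,2)@(3, 5): e=[12,8,4] → #
    (2,2)@(5, 5): e=[36,4,-16] → ·
    (3,2)@(7, 5): e=[60,0,-36] → ·  [on edge]
    (1,3)@(3, 7): e=[12,12,0] → ·  [on edge]
    (4,3)@(9, 7): e=[84,0,-60] → ·  [on edge]
    (5,4)@(11, 9): e=[108,0,-84] → ·  [on edge]
    (6,5)@(13, 11): e=[132,0,-108] → ·  [on edge]
    (7,6)@(15, 13): e=[156,0,-132] → ·  [on edge]
    (0,8)@(1, 17): e=[-12,36,0] → ·  [on edge]
  covered (2 px):
    · · · · · · · ·
    · # · · · · · ·
    · # · · · · · ·
    · · · · · · · ·
    · · · · · · · ·
    · · · · · · · ·
    · · · · · · · ·
    · · · · · · · ·
    · · · · · · · ·
    · · · · · · · ·
T3:
  2·area = 216  (B↔C swapped to make it positive)
  edge (8, 20)→(2, 4): d=(-6,-16) top-left  bias=+0
  edge (2, 4)→(14, 0): d=(12,-4) top-left  bias=+0
  edge (14, 0)→(8, 20): d=(-6,20) right/bottom  bias=-1
    (5,0)@(11, 1): e=[162,0,54] → #  [on edge]
    (6,0)@(13, 1): e=[194,8,14] → #
    (7,0)@(15, 1): e=[226,16,-26] → ·
    (2,1)@(5, 3): e=[54,0,162] → #  [on edge]
    (3,1)@(7, 3): e=[86,8,122] → #
    (4,1)@(9, 3): e=[118,16,82] → #
    (7,1)@(15, 3): e=[214,40,-38] → ·
    (1,2)@(3, 5): e=[10,16,190] → #
    (6,2)@(13, 5): e=[170,56,-10] → ·
    (1,3)@(3, 7): e=[-2,40,178] → ·
    (2,3)@(5, 7): e=[30,48,138] → #
    (6,3)@(13, 7): e=[158,80,-22] → ·
  covered (28 px):
    · · · · · # # ·
    · · # # # # # ·
    · # # # # # · ·
    · · # # # # · ·
    · · # # # # · ·
    · · # # # · · ·
    · · · # # · · ·
    · · · # # · · ·
    · · · # · · · ·
    · · · · · · · ·
T4:
  2·area = 40  (B↔C swapped to make it positive)
  edge (2, 12)→(6, 2): d=(4,-10) top-left  bias=+0
  edge (6, 2)→(6, 12): d=(0,10) right/bottom  bias=-1
  edge (6, 12)→(2, 12): d=(-4,0) right/bottom  bias=-1
    (2,2)@(5, 5): e=[2,10,28] → #
    (3,2)@(7, 5): e=[22,-10,28] → ·
    (2,3)@(5, 7): e=[10,10,20] → #
    (3,3)@(7, 7): e=[30,-10,20] → ·
    (2,4)@(5, 9): e=[18,10,12] → #
    (3,4)@(7, 9): e=[38,-10,12] → ·
    (1,5)@(3, 11): e=[6,30,4] → #
    (3,5)@(7, 11): e=[46,-10,4] → ·
    (1,6)@(3, 13): e=[14,30,-4] → ·
    (2,6)@(5, 13): e=[34,10,-4] → ·
  covered (5 px):
    · · · · · · · ·
    · · · · · · · ·
    · · # · · · · ·
    · · # · · · · ·
    · · # · · · · ·
    · # # · · · · ·
    · · · · · · · ·
    · · · · · · · ·
    · · · · · · · ·
    · · · · · · · ·

Z-buffer (winner per pixel, '.' = empty):
  . . . . . 3 3 .
  0 2 3 3 3 3 3 .
  0 2 4 3 3 3 . .
  0 0 4 3 3 3 . .
  0 0 4 3 3 3 . .
  0 4 4 3 3 . . .
  0 0 0 3 3 . . .
  0 0 0 0 3 . . .
  0 0 0 3 . . . .
  0 . . 1 . . . .

Result: 0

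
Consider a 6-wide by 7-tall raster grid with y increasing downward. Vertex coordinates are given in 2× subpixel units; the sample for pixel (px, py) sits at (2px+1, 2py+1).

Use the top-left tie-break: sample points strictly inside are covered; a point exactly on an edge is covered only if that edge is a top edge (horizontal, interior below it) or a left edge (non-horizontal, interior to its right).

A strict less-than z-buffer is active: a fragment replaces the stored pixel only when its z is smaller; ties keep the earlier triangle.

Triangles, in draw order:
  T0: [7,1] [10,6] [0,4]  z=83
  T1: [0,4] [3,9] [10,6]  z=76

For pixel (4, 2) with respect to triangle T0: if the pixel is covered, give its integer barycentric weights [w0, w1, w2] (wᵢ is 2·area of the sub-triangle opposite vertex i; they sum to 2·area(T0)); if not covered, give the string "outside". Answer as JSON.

T0:
  2·area = 44
  edge (7, 1)→(10, 6): d=(3,5) right/bottom  bias=-1
  edge (10, 6)→(0, 4): d=(-10,-2) top-left  bias=+0
  edge (0, 4)→(7, 1): d=(7,-3) top-left  bias=+0
    (3,0)@(7, 1): e=[0,44,0] → ·  [on edge]
    (1,1)@(3, 3): e=[26,16,2] → #
    (2,1)@(5, 3): e=[16,20,8] → #
    (3,1)@(7, 3): e=[6,24,14] → #
    (4,1)@(9, 3): e=[-4,28,20] → ·
    (1,2)@(3, 5): e=[32,-4,16] → ·
    (2,2)@(5, 5): e=[22,0,22] → #  [on edge]
    (4,2)@(9, 5): e=[2,8,34] → #
    (5,2)@(11, 5): e=[-8,12,40] → ·
    (2,3)@(5, 7): e=[28,-20,36] → ·
    (3,3)@(7, 7): e=[18,-16,42] → ·
    (4,3)@(9, 7): e=[8,-12,48] → ·
  covered (6 px):
    · · · · · ·
    · # # # · ·
    · · # # # ·
    · · · · · ·
    · · · · · ·
    · · · · · ·
    · · · · · ·
T1:
  2·area = 44  (B↔C swapped to make it positive)
  edge (0, 4)→(10, 6): d=(10,2) right/bottom  bias=-1
  edge (10, 6)→(3, 9): d=(-7,3) right/bottom  bias=-1
  edge (3, 9)→(0, 4): d=(-3,-5) top-left  bias=+0
    (0,2)@(1, 5): e=[8,34,2] → #
    (1,2)@(3, 5): e=[4,28,12] → #
    (2,2)@(5, 5): e=[0,22,22] → ·  [on edge]
    (0,3)@(1, 7): e=[28,20,-4] → ·
    (1,3)@(3, 7): e=[24,14,6] → #
    (2,3)@(5, 7): e=[20,8,16] → #
    (3,3)@(7, 7): e=[16,2,26] → #
    (4,3)@(9, 7): e=[12,-4,36] → ·
    (1,4)@(3, 9): e=[44,0,0] → ·  [on edge]
    (2,4)@(5, 9): e=[40,-6,10] → ·
    (3,4)@(7, 9): e=[36,-12,20] → ·
  covered (5 px):
    · · · · · ·
    · · · · · ·
    # # · · · ·
    · # # # · ·
    · · · · · ·
    · · · · · ·
    · · · · · ·

Final: [8,34,2]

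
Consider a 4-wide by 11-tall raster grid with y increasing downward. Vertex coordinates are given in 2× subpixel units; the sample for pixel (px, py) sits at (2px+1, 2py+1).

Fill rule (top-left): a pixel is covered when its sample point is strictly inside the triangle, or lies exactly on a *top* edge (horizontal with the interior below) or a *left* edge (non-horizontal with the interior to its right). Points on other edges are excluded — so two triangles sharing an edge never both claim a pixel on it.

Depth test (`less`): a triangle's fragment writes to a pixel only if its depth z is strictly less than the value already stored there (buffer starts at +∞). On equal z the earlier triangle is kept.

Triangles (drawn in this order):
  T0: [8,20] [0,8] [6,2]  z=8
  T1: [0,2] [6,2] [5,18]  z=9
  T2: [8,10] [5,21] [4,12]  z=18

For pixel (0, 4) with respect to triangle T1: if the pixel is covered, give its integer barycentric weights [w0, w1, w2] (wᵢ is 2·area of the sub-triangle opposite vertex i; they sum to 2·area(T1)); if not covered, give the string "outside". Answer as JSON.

T0:
  2·area = 120
  edge (8, 20)→(0, 8): d=(-8,-12) top-left  bias=+0
  edge (0, 8)→(6, 2): d=(6,-6) top-left  bias=+0
  edge (6, 2)→(8, 20): d=(2,18) right/bottom  bias=-1
    (3,0)@(7, 1): e=[140,0,-20] → ·  [on edge]
    (2,1)@(5, 3): e=[100,0,20] → #  [on edge]
    (3,1)@(7, 3): e=[124,12,-16] → ·
    (1,2)@(3, 5): e=[60,0,60] → #  [on edge]
    (3,2)@(7, 5): e=[108,24,-12] → ·
    (0,3)@(1, 7): e=[20,0,100] → #  [on edge]
    (3,3)@(7, 7): e=[92,36,-8] → ·
    (0,4)@(1, 9): e=[4,12,104] → #
    (3,4)@(7, 9): e=[76,48,-4] → ·
    (0,5)@(1, 11): e=[-12,24,108] → ·
    (1,5)@(3, 11): e=[12,36,72] → #
    (3,5)@(7, 11): e=[60,60,0] → ·  [on edge]
  covered (16 px):
    · · · ·
    · · # ·
    · # # ·
    # # # ·
    # # # ·
    · # # ·
    · · # #
    · · # #
    · · · #
    · · · ·
    · · · ·
T1:
  2·area = 96
  edge (0, 2)→(6, 2): d=(6,0) top-left  bias=+0
  edge (6, 2)→(5, 18): d=(-1,16) right/bottom  bias=-1
  edge (5, 18)→(0, 2): d=(-5,-16) top-left  bias=+0
    (0,1)@(1, 3): e=[6,79,11] → #
    (1,1)@(3, 3): e=[6,47,43] → #
    (2,1)@(5, 3): e=[6,15,75] → #
    (3,1)@(7, 3): e=[6,-17,107] → ·
    (0,2)@(1, 5): e=[18,77,1] → #
    (3,2)@(7, 5): e=[18,-19,97] → ·
    (0,3)@(1, 7): e=[30,75,-9] → ·
    (1,3)@(3, 7): e=[30,43,23] → #
    (3,3)@(7, 7): e=[30,-21,87] → ·
    (1,4)@(3, 9): e=[42,41,13] → #
    (3,4)@(7, 9): e=[42,-23,77] → ·
    (1,5)@(3, 11): e=[54,39,3] → #
  covered (15 px):
    · · · ·
    # # # ·
    # # # ·
    · # # ·
    · # # ·
    · # # ·
    · · # ·
    · · # ·
    · · # ·
    · · · ·
    · · · ·
T2:
  2·area = 38
  edge (8, 10)→(5, 21): d=(-3,11) right/bottom  bias=-1
  edge (5, 21)→(4, 12): d=(-1,-9) top-left  bias=+0
  edge (4, 12)→(8, 10): d=(4,-2) top-left  bias=+0
    (1,1)@(3, 3): e=[76,0,-38] → ·  [on edge]
    (3,5)@(7, 11): e=[8,28,2] → #
    (2,6)@(5, 13): e=[24,8,6] → #
    (2,7)@(5, 15): e=[18,6,14] → #
    (3,7)@(7, 15): e=[-4,24,18] → ·
    (2,8)@(5, 17): e=[12,4,22] → #
    (3,8)@(7, 17): e=[-10,22,26] → ·
    (2,9)@(5, 19): e=[6,2,30] → #
    (3,9)@(7, 19): e=[-16,20,34] → ·
    (2,10)@(5, 21): e=[0,0,38] → ·  [on edge]
  covered (6 px):
    · · · ·
    · · · ·
    · · · ·
    · · · ·
    · · · ·
    · · · #
    · · # #
    · · # ·
    · · # ·
    · · # ·
    · · · ·

Answer: "outside"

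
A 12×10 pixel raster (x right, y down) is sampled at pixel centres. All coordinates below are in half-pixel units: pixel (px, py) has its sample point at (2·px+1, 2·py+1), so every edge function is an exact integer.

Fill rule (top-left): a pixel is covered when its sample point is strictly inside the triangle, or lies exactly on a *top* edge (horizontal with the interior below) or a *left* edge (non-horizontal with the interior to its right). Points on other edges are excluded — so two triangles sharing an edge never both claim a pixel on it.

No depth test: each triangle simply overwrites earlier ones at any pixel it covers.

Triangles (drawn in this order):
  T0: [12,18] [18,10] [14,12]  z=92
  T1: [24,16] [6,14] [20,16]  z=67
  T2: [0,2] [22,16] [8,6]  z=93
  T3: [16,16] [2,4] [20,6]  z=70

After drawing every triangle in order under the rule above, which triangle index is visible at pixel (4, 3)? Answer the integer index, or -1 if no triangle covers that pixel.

T0:
  2·area = 20  (B↔C swapped to make it positive)
  edge (12, 18)→(14, 12): d=(2,-6) top-left  bias=+0
  edge (14, 12)→(18, 10): d=(4,-2) top-left  bias=+0
  edge (18, 10)→(12, 18): d=(-6,8) right/bottom  bias=-1
    (8,1)@(17, 3): e=[0,-30,50] → ·  [on edge]
    (7,4)@(15, 9): e=[0,-10,30] → ·  [on edge]
    (8,5)@(17, 11): e=[16,2,2] → #
    (9,5)@(19, 11): e=[28,6,-14] → ·
    (7,6)@(15, 13): e=[8,6,6] → #
    (8,6)@(17, 13): e=[20,10,-10] → ·
    (6,7)@(13, 15): e=[0,10,10] → #  [on edge]
    (7,7)@(15, 15): e=[12,14,-6] → ·
    (6,8)@(13, 17): e=[4,18,-2] → ·
  covered (3 px):
    · · · · · · · · · · · ·
    · · · · · · · · · · · ·
    · · · · · · · · · · · ·
    · · · · · · · · · · · ·
    · · · · · · · · · · · ·
    · · · · · · · · # · · ·
    · · · · · · · # · · · ·
    · · · · · · # · · · · ·
    · · · · · · · · · · · ·
    · · · · · · · · · · · ·
T1:
  2·area = 8  (B↔C swapped to make it positive)
  edge (24, 16)→(20, 16): d=(-4,0) right/bottom  bias=-1
  edge (20, 16)→(6, 14): d=(-14,-2) top-left  bias=+0
  edge (6, 14)→(24, 16): d=(18,2) right/bottom  bias=-1
    (6,7)@(13, 15): e=[4,0,4] → #  [on edge]
    (7,7)@(15, 15): e=[4,4,0] → ·  [on edge]
    (6,8)@(13, 17): e=[-4,-28,40] → ·
  covered (1 px):
    · · · · · · · · · · · ·
    · · · · · · · · · · · ·
    · · · · · · · · · · · ·
    · · · · · · · · · · · ·
    · · · · · · · · · · · ·
    · · · · · · · · · · · ·
    · · · · · · · · · · · ·
    · · · · · · # · · · · ·
    · · · · · · · · · · · ·
    · · · · · · · · · · · ·
T2:
  2·area = 24  (B↔C swapped to make it positive)
  edge (0, 2)→(8, 6): d=(8,4) right/bottom  bias=-1
  edge (8, 6)→(22, 16): d=(14,10) right/bottom  bias=-1
  edge (22, 16)→(0, 2): d=(-22,-14) top-left  bias=+0
    (0,0)@(1, 1): e=[-12,0,36] → ·  [on edge]
    (2,2)@(5, 5): e=[4,16,4] → #
    (3,2)@(7, 5): e=[-4,-4,32] → ·
    (2,3)@(5, 7): e=[20,44,-40] → ·
    (4,3)@(9, 7): e=[4,4,16] → #
    (5,3)@(11, 7): e=[-4,-16,44] → ·
    (4,4)@(9, 9): e=[20,32,-28] → ·
    (5,4)@(11, 9): e=[12,12,0] → #  [on edge]
    (6,4)@(13, 9): e=[4,-8,28] → ·
    (5,5)@(11, 11): e=[28,40,-44] → ·
    (7,5)@(15, 11): e=[12,0,12] → ·  [on edge]
  covered (3 px):
    · · · · · · · · · · · ·
    · · · · · · · · · · · ·
    · · # · · · · · · · · ·
    · · · · # · · · · · · ·
    · · · · · # · · · · · ·
    · · · · · · · · · · · ·
    · · · · · · · · · · · ·
    · · · · · · · · · · · ·
    · · · · · · · · · · · ·
    · · · · · · · · · · · ·
T3:
  2·area = 188
  edge (16, 16)→(2, 4): d=(-14,-12) top-left  bias=+0
  edge (2, 4)→(20, 6): d=(18,2) right/bottom  bias=-1
  edge (20, 6)→(16, 16): d=(-4,10) right/bottom  bias=-1
    (2,2)@(5, 5): e=[22,12,154] → #
    (3,2)@(7, 5): e=[46,8,134] → #
    (4,2)@(9, 5): e=[70,4,114] → #
    (5,2)@(11, 5): e=[94,0,94] → ·  [on edge]
    (2,3)@(5, 7): e=[-6,48,146] → ·
    (3,3)@(7, 7): e=[18,44,126] → #
    (5,3)@(11, 7): e=[66,36,86] → #
    (6,3)@(13, 7): e=[90,32,66] → #
    (7,3)@(15, 7): e=[114,28,46] → #
    (8,3)@(17, 7): e=[138,24,26] → #
    (9,3)@(19, 7): e=[162,20,6] → #
    (10,3)@(21, 7): e=[186,16,-14] → ·
  covered (23 px):
    · · · · · · · · · · · ·
    · · · · · · · · · · · ·
    · · # # # · · · · · · ·
    · · · # # # # # # # · ·
    · · · · # # # # # · · ·
    · · · · · # # # # · · ·
    · · · · · · # # # · · ·
    · · · · · · · # · · · ·
    · · · · · · · · · · · ·
    · · · · · · · · · · · ·

Z-buffer (winner per pixel, '.' = empty):
  . . . . . . . . . . . .
  . . . . . . . . . . . .
  . . 3 3 3 . . . . . . .
  . . . 3 3 3 3 3 3 3 . .
  . . . . 3 3 3 3 3 . . .
  . . . . . 3 3 3 3 . . .
  . . . . . . 3 3 3 . . .
  . . . . . . 1 3 . . . .
  . . . . . . . . . . . .
  . . . . . . . . . . . .

Final: 3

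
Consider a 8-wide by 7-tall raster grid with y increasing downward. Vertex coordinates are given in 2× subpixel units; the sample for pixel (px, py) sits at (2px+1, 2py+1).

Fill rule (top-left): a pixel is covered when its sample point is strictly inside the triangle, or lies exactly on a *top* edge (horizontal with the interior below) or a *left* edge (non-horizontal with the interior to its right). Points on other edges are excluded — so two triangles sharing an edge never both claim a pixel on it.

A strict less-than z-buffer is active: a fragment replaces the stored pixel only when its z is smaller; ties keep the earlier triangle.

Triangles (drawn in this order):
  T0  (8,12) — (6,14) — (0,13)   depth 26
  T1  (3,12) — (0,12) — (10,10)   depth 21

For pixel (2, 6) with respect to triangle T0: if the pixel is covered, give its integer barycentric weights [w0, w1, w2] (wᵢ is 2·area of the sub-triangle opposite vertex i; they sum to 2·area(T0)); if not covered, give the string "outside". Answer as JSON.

T0:
  2·area = 14
  edge (8, 12)→(6, 14): d=(-2,2) right/bottom  bias=-1
  edge (6, 14)→(0, 13): d=(-6,-1) top-left  bias=+0
  edge (0, 13)→(8, 12): d=(8,-1) top-left  bias=+0
    (7,2)@(15, 5): e=[0,63,-49] → .  [on edge]
    (6,3)@(13, 7): e=[0,49,-35] → .  [on edge]
    (5,4)@(11, 9): e=[0,35,-21] → .  [on edge]
    (4,5)@(9, 11): e=[0,21,-7] → .  [on edge]
    (0,6)@(1, 13): e=[12,1,1] → X
    (1,6)@(3, 13): e=[8,3,3] → X
    (2,6)@(5, 13): e=[4,5,5] → X
    (3,6)@(7, 13): e=[0,7,7] → .  [on edge]
  covered (3 px):
    . . . . . . . .
    . . . . . . . .
    . . . . . . . .
    . . . . . . . .
    . . . . . . . .
    . . . . . . . .
    X X X . . . . .
T1:
  2·area = 6
  edge (3, 12)→(0, 12): d=(-3,0) right/bottom  bias=-1
  edge (0, 12)→(10, 10): d=(10,-2) top-left  bias=+0
  edge (10, 10)→(3, 12): d=(-7,2) right/bottom  bias=-1
    (7,4)@(15, 9): e=[9,0,-3] → .  [on edge]
    (2,5)@(5, 11): e=[3,0,3] → X  [on edge]
    (3,5)@(7, 11): e=[3,4,-1] → .
    (2,6)@(5, 13): e=[-3,20,-11] → .
  covered (1 px):
    . . . . . . . .
    . . . . . . . .
    . . . . . . . .
    . . . . . . . .
    . . . . . . . .
    . . X . . . . .
    . . . . . . . .

Final: [5,5,4]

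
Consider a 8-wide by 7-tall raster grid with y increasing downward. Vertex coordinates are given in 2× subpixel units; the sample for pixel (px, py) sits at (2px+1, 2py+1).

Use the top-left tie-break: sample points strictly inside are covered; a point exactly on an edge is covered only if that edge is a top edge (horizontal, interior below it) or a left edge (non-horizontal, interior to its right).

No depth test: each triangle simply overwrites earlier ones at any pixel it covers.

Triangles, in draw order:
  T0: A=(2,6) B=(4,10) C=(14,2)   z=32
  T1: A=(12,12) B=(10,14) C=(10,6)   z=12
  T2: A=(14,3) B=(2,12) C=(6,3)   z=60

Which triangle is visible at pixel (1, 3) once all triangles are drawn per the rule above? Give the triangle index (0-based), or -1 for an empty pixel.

T0:
  2·area = 56  (B↔C swapped to make it positive)
  edge (2, 6)→(14, 2): d=(12,-4) top-left  bias=+0
  edge (14, 2)→(4, 10): d=(-10,8) right/bottom  bias=-1
  edge (4, 10)→(2, 6): d=(-2,-4) top-left  bias=+0
    (5,1)@(11, 3): e=[0,14,42] → X  [on edge]
    (6,1)@(13, 3): e=[8,-2,50] → .
    (2,2)@(5, 5): e=[0,42,14] → X  [on edge]
    (3,2)@(7, 5): e=[8,26,22] → X
    (4,2)@(9, 5): e=[16,10,30] → X
    (5,2)@(11, 5): e=[24,-6,38] → .
    (1,3)@(3, 7): e=[16,38,2] → X
    (4,3)@(9, 7): e=[40,-10,26] → .
    (1,4)@(3, 9): e=[40,18,-2] → .
    (2,4)@(5, 9): e=[48,2,6] → X
    (3,4)@(7, 9): e=[56,-14,14] → .
    (2,5)@(5, 11): e=[72,-18,2] → .
  covered (8 px):
    . . . . . . . .
    . . . . . X . .
    . . X X X . . .
    . X X X . . . .
    . . X . . . . .
    . . . . . . . .
    . . . . . . . .
T1:
  2·area = 16
  edge (12, 12)→(10, 14): d=(-2,2) right/bottom  bias=-1
  edge (10, 14)→(10, 6): d=(0,-8) top-left  bias=+0
  edge (10, 6)→(12, 12): d=(2,6) right/bottom  bias=-1
    (4,1)@(9, 3): e=[24,-8,0] → .  [on edge]
    (5,4)@(11, 9): e=[8,8,0] → .  [on edge]
    (7,4)@(15, 9): e=[0,40,-24] → .  [on edge]
    (5,5)@(11, 11): e=[4,8,4] → X
    (6,5)@(13, 11): e=[0,24,-8] → .  [on edge]
    (5,6)@(11, 13): e=[0,8,8] → .  [on edge]
  covered (1 px):
    . . . . . . . .
    . . . . . . . .
    . . . . . . . .
    . . . . . . . .
    . . . . . . . .
    . . . . . X . .
    . . . . . . . .
T2:
  2·area = 72
  edge (14, 3)→(2, 12): d=(-12,9) right/bottom  bias=-1
  edge (2, 12)→(6, 3): d=(4,-9) top-left  bias=+0
  edge (6, 3)→(14, 3): d=(8,0) top-left  bias=+0
    (0,1)@(1, 3): e=[117,-45,0] → .  [on edge]
    (1,1)@(3, 3): e=[99,-27,0] → .  [on edge]
    (2,1)@(5, 3): e=[81,-9,0] → .  [on edge]
    (3,1)@(7, 3): e=[63,9,0] → X  [on edge]
    (4,1)@(9, 3): e=[45,27,0] → X  [on edge]
    (5,1)@(11, 3): e=[27,45,0] → X  [on edge]
    (6,1)@(13, 3): e=[9,63,0] → X  [on edge]
    (7,1)@(15, 3): e=[-9,81,0] → .  [on edge]
    (3,2)@(7, 5): e=[39,17,16] → X
    (6,2)@(13, 5): e=[-15,71,16] → .
    (2,3)@(5, 7): e=[33,7,32] → X
    (4,3)@(9, 7): e=[-3,43,32] → .
  covered (11 px):
    . . . . . . . .
    . . . X X X X .
    . . . X X X . .
    . . X X . . . .
    . . X . . . . .
    . X . . . . . .
    . . . . . . . .

Z-buffer (winner per pixel, '.' = empty):
  . . . . . . . .
  . . . 2 2 2 2 .
  . . 0 2 2 2 . .
  . 0 2 2 . . . .
  . . 2 . . . . .
  . 2 . . . 1 . .
  . . . . . . . .

Final: 0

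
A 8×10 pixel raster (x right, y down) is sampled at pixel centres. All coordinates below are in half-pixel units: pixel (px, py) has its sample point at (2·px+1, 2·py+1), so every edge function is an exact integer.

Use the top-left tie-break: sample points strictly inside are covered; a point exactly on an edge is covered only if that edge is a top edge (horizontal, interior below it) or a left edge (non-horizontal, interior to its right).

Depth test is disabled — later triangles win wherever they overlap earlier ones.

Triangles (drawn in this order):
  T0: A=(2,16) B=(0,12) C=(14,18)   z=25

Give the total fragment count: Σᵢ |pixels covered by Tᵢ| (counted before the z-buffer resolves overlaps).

T0:
  2·area = 44
  edge (2, 16)→(0, 12): d=(-2,-4) top-left  bias=+0
  edge (0, 12)→(14, 18): d=(14,6) right/bottom  bias=-1
  edge (14, 18)→(2, 16): d=(-12,-2) top-left  bias=+0
    (0,6)@(1, 13): e=[2,8,34] → █
    (1,6)@(3, 13): e=[10,-4,38] → ·
    (0,7)@(1, 15): e=[-2,36,10] → ·
    (1,7)@(3, 15): e=[6,24,14] → █
    (2,7)@(5, 15): e=[14,12,18] → █
    (3,7)@(7, 15): e=[22,0,22] → ·  [on edge]
    (1,8)@(3, 17): e=[2,52,-10] → ·
    (2,8)@(5, 17): e=[10,40,-6] → ·
    (4,8)@(9, 17): e=[26,16,2] → █
    (5,8)@(11, 17): e=[34,4,6] → █
    (6,8)@(13, 17): e=[42,-8,10] → ·
    (4,9)@(9, 19): e=[22,44,-22] → ·
  covered (5 px):
    · · · · · · · ·
    · · · · · · · ·
    · · · · · · · ·
    · · · · · · · ·
    · · · · · · · ·
    · · · · · · · ·
    █ · · · · · · ·
    · █ █ · · · · ·
    · · · · █ █ · ·
    · · · · · · · ·

Answer: 5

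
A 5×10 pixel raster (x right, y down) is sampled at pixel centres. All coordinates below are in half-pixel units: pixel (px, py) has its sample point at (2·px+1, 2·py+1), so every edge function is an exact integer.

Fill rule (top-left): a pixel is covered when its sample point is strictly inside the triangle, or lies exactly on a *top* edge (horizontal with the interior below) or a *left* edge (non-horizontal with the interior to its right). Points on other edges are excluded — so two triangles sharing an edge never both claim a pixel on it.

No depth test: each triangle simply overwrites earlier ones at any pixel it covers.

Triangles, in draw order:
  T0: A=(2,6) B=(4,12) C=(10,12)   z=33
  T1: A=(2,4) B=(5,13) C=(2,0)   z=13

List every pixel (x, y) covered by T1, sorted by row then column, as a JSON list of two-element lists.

T0:
  2·area = 36  (B↔C swapped to make it positive)
  edge (2, 6)→(10, 12): d=(8,6) right/bottom  bias=-1
  edge (10, 12)→(4, 12): d=(-6,0) right/bottom  bias=-1
  edge (4, 12)→(2, 6): d=(-2,-6) top-left  bias=+0
    (0,1)@(1, 3): e=[-18,54,0] → ·  [on edge]
    (1,3)@(3, 7): e=[2,30,4] → #
    (2,3)@(5, 7): e=[-10,30,16] → ·
    (1,4)@(3, 9): e=[18,18,0] → #  [on edge]
    (2,4)@(5, 9): e=[6,18,12] → #
    (3,4)@(7, 9): e=[-6,18,24] → ·
    (1,5)@(3, 11): e=[34,6,-4] → ·
    (2,5)@(5, 11): e=[22,6,8] → #
    (3,5)@(7, 11): e=[10,6,20] → #
    (4,5)@(9, 11): e=[-2,6,32] → ·
    (2,6)@(5, 13): e=[38,-6,4] → ·
    (3,6)@(7, 13): e=[26,-6,16] → ·
    (2,7)@(5, 15): e=[54,-18,0] → ·  [on edge]
  covered (5 px):
    · · · · ·
    · · · · ·
    · · · · ·
    · # · · ·
    · # # · ·
    · · # # ·
    · · · · ·
    · · · · ·
    · · · · ·
    · · · · ·
T1:
  2·area = 12  (B↔C swapped to make it positive)
  edge (2, 4)→(2, 0): d=(0,-4) top-left  bias=+0
  edge (2, 0)→(5, 13): d=(3,13) right/bottom  bias=-1
  edge (5, 13)→(2, 4): d=(-3,-9) top-left  bias=+0
    (0,0)@(1, 1): e=[-4,16,0] → ·  [on edge]
    (1,2)@(3, 5): e=[4,2,6] → #
    (2,2)@(5, 5): e=[12,-24,24] → ·
    (1,3)@(3, 7): e=[4,8,0] → #  [on edge]
    (2,3)@(5, 7): e=[12,-18,18] → ·
    (1,4)@(3, 9): e=[4,14,-6] → ·
    (2,6)@(5, 13): e=[12,0,0] → ·  [on edge]
    (3,9)@(7, 19): e=[20,-8,0] → ·  [on edge]
  covered (2 px):
    · · · · ·
    · · · · ·
    · # · · ·
    · # · · ·
    · · · · ·
    · · · · ·
    · · · · ·
    · · · · ·
    · · · · ·
    · · · · ·

Result: [[1,2],[1,3]]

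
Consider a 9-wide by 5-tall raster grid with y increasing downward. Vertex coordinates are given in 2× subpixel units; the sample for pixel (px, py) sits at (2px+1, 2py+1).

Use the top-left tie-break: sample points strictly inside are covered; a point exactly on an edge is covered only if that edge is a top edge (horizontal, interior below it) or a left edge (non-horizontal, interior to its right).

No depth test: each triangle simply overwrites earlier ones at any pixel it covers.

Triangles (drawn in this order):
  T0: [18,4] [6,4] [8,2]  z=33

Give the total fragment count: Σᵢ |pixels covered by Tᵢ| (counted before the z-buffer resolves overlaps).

T0:
  2·area = 24
  edge (18, 4)→(6, 4): d=(-12,0) right/bottom  bias=-1
  edge (6, 4)→(8, 2): d=(2,-2) top-left  bias=+0
  edge (8, 2)→(18, 4): d=(10,2) right/bottom  bias=-1
    (1,0)@(3, 1): e=[36,-12,0] → ·  [on edge]
    (4,0)@(9, 1): e=[36,0,-12] → ·  [on edge]
    (3,1)@(7, 3): e=[12,0,12] → #  [on edge]
    (4,1)@(9, 3): e=[12,4,8] → #
    (5,1)@(11, 3): e=[12,8,4] → #
    (6,1)@(13, 3): e=[12,12,0] → ·  [on edge]
    (2,2)@(5, 5): e=[-12,0,36] → ·  [on edge]
    (3,2)@(7, 5): e=[-12,4,32] → ·
    (4,2)@(9, 5): e=[-12,8,28] → ·
    (5,2)@(11, 5): e=[-12,12,24] → ·
    (1,3)@(3, 7): e=[-36,0,60] → ·  [on edge]
    (0,4)@(1, 9): e=[-60,0,84] → ·  [on edge]
  covered (3 px):
    · · · · · · · · ·
    · · · # # # · · ·
    · · · · · · · · ·
    · · · · · · · · ·
    · · · · · · · · ·

Answer: 3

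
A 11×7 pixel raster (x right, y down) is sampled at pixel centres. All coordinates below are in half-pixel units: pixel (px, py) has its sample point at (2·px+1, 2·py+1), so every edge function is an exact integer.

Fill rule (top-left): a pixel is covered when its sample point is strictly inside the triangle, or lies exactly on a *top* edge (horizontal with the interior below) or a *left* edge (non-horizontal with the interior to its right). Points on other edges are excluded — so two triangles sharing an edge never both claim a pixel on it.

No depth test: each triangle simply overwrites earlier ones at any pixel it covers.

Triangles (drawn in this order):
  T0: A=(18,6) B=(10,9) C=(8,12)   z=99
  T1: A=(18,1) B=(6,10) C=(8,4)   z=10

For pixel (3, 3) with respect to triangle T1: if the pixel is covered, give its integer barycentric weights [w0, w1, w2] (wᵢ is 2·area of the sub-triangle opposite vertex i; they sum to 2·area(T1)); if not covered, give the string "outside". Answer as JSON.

T0:
  2·area = 18  (B↔C swapped to make it positive)
  edge (18, 6)→(8, 12): d=(-10,6) right/bottom  bias=-1
  edge (8, 12)→(10, 9): d=(2,-3) top-left  bias=+0
  edge (10, 9)→(18, 6): d=(8,-3) top-left  bias=+0
    (5,4)@(11, 9): e=[12,3,3] → X
    (6,4)@(13, 9): e=[0,9,9] → .  [on edge]
    (4,5)@(9, 11): e=[4,1,13] → X
    (5,5)@(11, 11): e=[-8,7,19] → .
    (4,6)@(9, 13): e=[-16,5,29] → .
  covered (2 px):
    . . . . . . . . . . .
    . . . . . . . . . . .
    . . . . . . . . . . .
    . . . . . . . . . . .
    . . . . . X . . . . .
    . . . . X . . . . . .
    . . . . . . . . . . .
T1:
  2·area = 54
  edge (18, 1)→(6, 10): d=(-12,9) right/bottom  bias=-1
  edge (6, 10)→(8, 4): d=(2,-6) top-left  bias=+0
  edge (8, 4)→(18, 1): d=(10,-3) top-left  bias=+0
    (4,0)@(9, 1): e=[81,0,-27] → .  [on edge]
    (6,1)@(13, 3): e=[21,28,5] → X
    (7,1)@(15, 3): e=[3,40,11] → X
    (8,1)@(17, 3): e=[-15,52,17] → .
    (4,2)@(9, 5): e=[33,8,13] → X
    (5,2)@(11, 5): e=[15,20,19] → X
    (6,2)@(13, 5): e=[-3,32,25] → .
    (7,2)@(15, 5): e=[-21,44,31] → .
    (3,3)@(7, 7): e=[27,0,27] → X  [on edge]
    (5,3)@(11, 7): e=[-9,24,39] → .
    (3,4)@(7, 9): e=[3,4,47] → X
    (4,4)@(9, 9): e=[-15,16,53] → .
    (2,6)@(5, 13): e=[-27,0,81] → .  [on edge]
  covered (7 px):
    . . . . . . . . . . .
    . . . . . . X X . . .
    . . . . X X . . . . .
    . . . X X . . . . . .
    . . . X . . . . . . .
    . . . . . . . . . . .
    . . . . . . . . . . .

Answer: [0,27,27]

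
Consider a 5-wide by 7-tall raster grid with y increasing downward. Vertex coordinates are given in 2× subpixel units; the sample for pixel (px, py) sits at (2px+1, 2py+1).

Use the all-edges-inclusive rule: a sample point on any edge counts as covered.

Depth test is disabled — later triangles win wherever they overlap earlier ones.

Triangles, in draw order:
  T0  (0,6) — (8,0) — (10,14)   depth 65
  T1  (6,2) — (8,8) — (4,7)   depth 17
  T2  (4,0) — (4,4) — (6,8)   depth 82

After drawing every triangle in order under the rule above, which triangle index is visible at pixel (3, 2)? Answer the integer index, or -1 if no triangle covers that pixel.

T0:
  2·area = 124
  edge (0, 6)→(8, 0): d=(8,-6) inclusive
  edge (8, 0)→(10, 14): d=(2,14) inclusive
  edge (10, 14)→(0, 6): d=(-10,-8) inclusive
    (3,0)@(7, 1): e=[2,16,106] → X
    (4,0)@(9, 1): e=[14,-12,122] → .
    (2,1)@(5, 3): e=[6,48,70] → X
    (4,1)@(9, 3): e=[30,-8,102] → .
    (1,2)@(3, 5): e=[10,80,34] → X
    (4,2)@(9, 5): e=[46,-4,82] → .
    (1,3)@(3, 7): e=[26,84,14] → X
    (4,3)@(9, 7): e=[62,0,62] → X  [on edge]
    (1,4)@(3, 9): e=[42,88,-6] → .
    (2,4)@(5, 9): e=[54,60,10] → X
    (2,5)@(5, 11): e=[70,64,-10] → .
    (3,5)@(7, 11): e=[82,36,6] → X
  covered (16 px):
    . . . X .
    . . X X .
    . X X X .
    . X X X X
    . . X X X
    . . . X X
    . . . . X
T1:
  2·area = 22
  edge (6, 2)→(8, 8): d=(2,6) inclusive
  edge (8, 8)→(4, 7): d=(-4,-1) inclusive
  edge (4, 7)→(6, 2): d=(2,-5) inclusive
    (2,2)@(5, 5): e=[12,9,1] → X
    (3,2)@(7, 5): e=[0,11,11] → X  [on edge]
    (4,2)@(9, 5): e=[-12,13,21] → .
    (2,3)@(5, 7): e=[16,1,5] → X
    (4,3)@(9, 7): e=[-8,5,25] → .
    (2,4)@(5, 9): e=[20,-7,9] → .
    (3,4)@(7, 9): e=[8,-5,19] → .
    (4,5)@(9, 11): e=[0,-11,33] → .  [on edge]
  covered (4 px):
    . . . . .
    . . . . .
    . . X X .
    . . X X .
    . . . . .
    . . . . .
    . . . . .
T2:
  2·area = 8  (B↔C swapped to make it positive)
  edge (4, 0)→(6, 8): d=(2,8) inclusive
  edge (6, 8)→(4, 4): d=(-2,-4) inclusive
  edge (4, 4)→(4, 0): d=(0,-4) inclusive
    (2,2)@(5, 5): e=[2,2,4] → X
    (3,2)@(7, 5): e=[-14,10,12] → .
    (2,3)@(5, 7): e=[6,-2,4] → .
  covered (1 px):
    . . . . .
    . . . . .
    . . X . .
    . . . . .
    . . . . .
    . . . . .
    . . . . .

Z-buffer (winner per pixel, '.' = empty):
  . . . 0 .
  . . 0 0 .
  . 0 2 1 .
  . 0 1 1 0
  . . 0 0 0
  . . . 0 0
  . . . . 0

Answer: 1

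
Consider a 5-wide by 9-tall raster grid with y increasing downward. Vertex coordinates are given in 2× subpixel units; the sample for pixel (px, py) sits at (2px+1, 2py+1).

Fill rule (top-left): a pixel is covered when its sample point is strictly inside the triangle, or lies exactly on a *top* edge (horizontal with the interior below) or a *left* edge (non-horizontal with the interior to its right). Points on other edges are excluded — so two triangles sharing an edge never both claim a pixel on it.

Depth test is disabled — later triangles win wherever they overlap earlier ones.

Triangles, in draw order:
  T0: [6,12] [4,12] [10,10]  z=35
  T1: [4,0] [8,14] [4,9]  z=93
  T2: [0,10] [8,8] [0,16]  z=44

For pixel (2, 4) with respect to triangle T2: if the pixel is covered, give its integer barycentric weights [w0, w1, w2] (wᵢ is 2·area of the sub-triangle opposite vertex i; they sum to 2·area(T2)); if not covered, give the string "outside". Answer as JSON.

T0:
  2·area = 4
  edge (6, 12)→(4, 12): d=(-2,0) right/bottom  bias=-1
  edge (4, 12)→(10, 10): d=(6,-2) top-left  bias=+0
  edge (10, 10)→(6, 12): d=(-4,2) right/bottom  bias=-1
    (3,5)@(7, 11): e=[2,0,2] → X  [on edge]
    (4,5)@(9, 11): e=[2,4,-2] → .
    (0,6)@(1, 13): e=[-2,0,6] → .  [on edge]
    (3,6)@(7, 13): e=[-2,12,-6] → .
  covered (1 px):
    . . . . .
    . . . . .
    . . . . .
    . . . . .
    . . . . .
    . . . X .
    . . . . .
    . . . . .
    . . . . .
T1:
  2·area = 36
  edge (4, 0)→(8, 14): d=(4,14) right/bottom  bias=-1
  edge (8, 14)→(4, 9): d=(-4,-5) top-left  bias=+0
  edge (4, 9)→(4, 0): d=(0,-9) top-left  bias=+0
    (2,2)@(5, 5): e=[6,21,9] → X
    (3,2)@(7, 5): e=[-22,31,27] → .
    (2,3)@(5, 7): e=[14,13,9] → X
    (3,3)@(7, 7): e=[-14,23,27] → .
    (2,4)@(5, 9): e=[22,5,9] → X
    (3,4)@(7, 9): e=[-6,15,27] → .
    (2,5)@(5, 11): e=[30,-3,9] → .
    (3,5)@(7, 11): e=[2,7,27] → X
    (4,5)@(9, 11): e=[-26,17,45] → .
    (3,6)@(7, 13): e=[10,-1,27] → .
  covered (4 px):
    . . . . .
    . . . . .
    . . X . .
    . . X . .
    . . X . .
    . . . X .
    . . . . .
    . . . . .
    . . . . .
T2:
  2·area = 48
  edge (0, 10)→(8, 8): d=(8,-2) top-left  bias=+0
  edge (8, 8)→(0, 16): d=(-8,8) right/bottom  bias=-1
  edge (0, 16)→(0, 10): d=(0,-6) top-left  bias=+0
    (4,3)@(9, 7): e=[-6,0,54] → .  [on edge]
    (2,4)@(5, 9): e=[2,16,30] → X
    (3,4)@(7, 9): e=[6,0,42] → .  [on edge]
    (0,5)@(1, 11): e=[10,32,6] → X
    (1,5)@(3, 11): e=[14,16,18] → X
    (2,5)@(5, 11): e=[18,0,30] → .  [on edge]
    (0,6)@(1, 13): e=[26,16,6] → X
    (1,6)@(3, 13): e=[30,0,18] → .  [on edge]
    (0,7)@(1, 15): e=[42,0,6] → .  [on edge]
  covered (4 px):
    . . . . .
    . . . . .
    . . . . .
    . . . . .
    . . X . .
    X X . . .
    X . . . .
    . . . . .
    . . . . .

Result: [16,30,2]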